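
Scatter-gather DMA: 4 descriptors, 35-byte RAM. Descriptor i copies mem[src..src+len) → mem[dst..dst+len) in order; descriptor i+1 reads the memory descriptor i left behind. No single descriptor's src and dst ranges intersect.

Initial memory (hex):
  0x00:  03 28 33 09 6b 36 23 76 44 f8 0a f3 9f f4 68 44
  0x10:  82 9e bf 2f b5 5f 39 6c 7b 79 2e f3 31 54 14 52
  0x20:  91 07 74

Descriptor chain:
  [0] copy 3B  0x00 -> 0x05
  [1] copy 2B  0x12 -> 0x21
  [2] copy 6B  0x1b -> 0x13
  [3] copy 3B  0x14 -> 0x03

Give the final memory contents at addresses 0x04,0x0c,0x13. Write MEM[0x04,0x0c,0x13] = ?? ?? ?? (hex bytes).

[0] 0x00->0x05 len=3 : 03 28 33
[1] 0x12->0x21 len=2 : bf 2f
[2] 0x1b->0x13 len=6 : f3 31 54 14 52 91
[3] 0x14->0x03 len=3 : 31 54 14
query mem[0x04]=0x54, mem[0x0c]=0x9f, mem[0x13]=0xf3

MEM[0x04,0x0c,0x13] = 54 9f f3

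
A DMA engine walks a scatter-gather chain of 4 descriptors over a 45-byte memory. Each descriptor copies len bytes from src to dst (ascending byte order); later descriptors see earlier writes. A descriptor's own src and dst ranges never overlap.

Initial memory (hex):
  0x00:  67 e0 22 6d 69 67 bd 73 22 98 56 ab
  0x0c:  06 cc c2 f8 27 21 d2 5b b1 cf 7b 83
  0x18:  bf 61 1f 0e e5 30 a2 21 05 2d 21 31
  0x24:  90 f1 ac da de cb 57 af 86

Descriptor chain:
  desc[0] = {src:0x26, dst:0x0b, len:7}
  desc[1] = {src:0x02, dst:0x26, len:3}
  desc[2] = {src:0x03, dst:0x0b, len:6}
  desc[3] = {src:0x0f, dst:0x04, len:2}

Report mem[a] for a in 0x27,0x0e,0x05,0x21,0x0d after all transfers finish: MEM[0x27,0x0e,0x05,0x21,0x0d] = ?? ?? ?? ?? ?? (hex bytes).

MEM[0x27,0x0e,0x05,0x21,0x0d] = 6d bd 22 2d 67

  after D0: wrote 7B at 0x0b = acdadecb57af86
  after D1: wrote 3B at 0x26 = 226d69
  after D2: wrote 6B at 0x0b = 6d6967bd7322
  after D3: wrote 2B at 0x04 = 7322
query mem[0x27]=0x6d, mem[0x0e]=0xbd, mem[0x05]=0x22, mem[0x21]=0x2d, mem[0x0d]=0x67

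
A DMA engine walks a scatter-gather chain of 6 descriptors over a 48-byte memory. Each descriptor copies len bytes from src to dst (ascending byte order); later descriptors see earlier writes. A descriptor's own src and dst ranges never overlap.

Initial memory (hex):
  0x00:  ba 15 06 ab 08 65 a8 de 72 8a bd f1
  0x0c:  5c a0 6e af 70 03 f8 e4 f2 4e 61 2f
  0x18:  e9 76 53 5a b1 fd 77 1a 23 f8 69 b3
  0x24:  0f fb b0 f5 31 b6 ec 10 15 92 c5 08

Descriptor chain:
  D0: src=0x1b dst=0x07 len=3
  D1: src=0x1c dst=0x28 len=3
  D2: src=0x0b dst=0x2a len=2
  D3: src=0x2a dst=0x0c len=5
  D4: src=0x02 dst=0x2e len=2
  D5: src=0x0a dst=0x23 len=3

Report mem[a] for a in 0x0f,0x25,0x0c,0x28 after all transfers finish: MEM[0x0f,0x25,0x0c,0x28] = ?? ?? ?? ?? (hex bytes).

D0: mem[0x07..0x09] <- [5a b1 fd]
D1: mem[0x28..0x2a] <- [b1 fd 77]
D2: mem[0x2a..0x2b] <- [f1 5c]
D3: mem[0x0c..0x10] <- [f1 5c 15 92 c5]
D4: mem[0x2e..0x2f] <- [06 ab]
D5: mem[0x23..0x25] <- [bd f1 f1]
query mem[0x0f]=0x92, mem[0x25]=0xf1, mem[0x0c]=0xf1, mem[0x28]=0xb1

MEM[0x0f,0x25,0x0c,0x28] = 92 f1 f1 b1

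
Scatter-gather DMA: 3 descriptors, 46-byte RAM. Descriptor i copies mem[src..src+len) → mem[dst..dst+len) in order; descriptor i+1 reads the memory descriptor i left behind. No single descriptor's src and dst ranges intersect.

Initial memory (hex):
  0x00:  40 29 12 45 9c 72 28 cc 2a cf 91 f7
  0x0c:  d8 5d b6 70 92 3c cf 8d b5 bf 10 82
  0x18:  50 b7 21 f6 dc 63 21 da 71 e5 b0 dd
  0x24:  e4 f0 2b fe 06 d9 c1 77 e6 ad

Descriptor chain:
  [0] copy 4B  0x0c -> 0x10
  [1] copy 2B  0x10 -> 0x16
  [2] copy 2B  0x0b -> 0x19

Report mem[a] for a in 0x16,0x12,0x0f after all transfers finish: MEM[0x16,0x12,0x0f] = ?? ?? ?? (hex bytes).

D0: mem[0x10..0x13] <- [d8 5d b6 70]
D1: mem[0x16..0x17] <- [d8 5d]
D2: mem[0x19..0x1a] <- [f7 d8]
query mem[0x16]=0xd8, mem[0x12]=0xb6, mem[0x0f]=0x70

MEM[0x16,0x12,0x0f] = d8 b6 70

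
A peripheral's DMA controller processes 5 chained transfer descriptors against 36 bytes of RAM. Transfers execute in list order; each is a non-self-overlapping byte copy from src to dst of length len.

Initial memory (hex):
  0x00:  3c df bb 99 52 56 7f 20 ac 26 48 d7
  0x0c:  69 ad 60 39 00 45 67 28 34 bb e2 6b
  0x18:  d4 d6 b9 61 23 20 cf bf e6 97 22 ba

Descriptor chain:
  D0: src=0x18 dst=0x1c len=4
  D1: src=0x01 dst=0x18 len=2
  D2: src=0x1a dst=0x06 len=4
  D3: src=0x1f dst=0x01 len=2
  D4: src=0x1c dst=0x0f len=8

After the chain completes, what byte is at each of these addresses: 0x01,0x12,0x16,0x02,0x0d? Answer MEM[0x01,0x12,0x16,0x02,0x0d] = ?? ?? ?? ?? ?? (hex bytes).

MEM[0x01,0x12,0x16,0x02,0x0d] = 61 61 ba e6 ad

  after D0: wrote 4B at 0x1c = d4d6b961
  after D1: wrote 2B at 0x18 = dfbb
  after D2: wrote 4B at 0x06 = b961d4d6
  after D3: wrote 2B at 0x01 = 61e6
  after D4: wrote 8B at 0x0f = d4d6b961e69722ba
query mem[0x01]=0x61, mem[0x12]=0x61, mem[0x16]=0xba, mem[0x02]=0xe6, mem[0x0d]=0xad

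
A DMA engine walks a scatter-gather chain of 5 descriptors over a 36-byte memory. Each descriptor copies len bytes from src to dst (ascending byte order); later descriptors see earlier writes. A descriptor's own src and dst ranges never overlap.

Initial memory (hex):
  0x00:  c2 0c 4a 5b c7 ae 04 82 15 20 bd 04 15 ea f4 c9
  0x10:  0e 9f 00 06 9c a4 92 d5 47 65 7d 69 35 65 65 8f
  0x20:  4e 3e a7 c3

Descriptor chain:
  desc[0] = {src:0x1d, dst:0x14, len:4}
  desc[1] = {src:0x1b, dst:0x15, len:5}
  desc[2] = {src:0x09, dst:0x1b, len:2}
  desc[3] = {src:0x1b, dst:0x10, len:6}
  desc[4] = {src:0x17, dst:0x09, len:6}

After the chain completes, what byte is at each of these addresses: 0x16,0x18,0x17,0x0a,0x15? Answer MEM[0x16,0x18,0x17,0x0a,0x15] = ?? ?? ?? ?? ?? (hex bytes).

MEM[0x16,0x18,0x17,0x0a,0x15] = 35 65 65 65 4e

[0] 0x1d->0x14 len=4 : 65 65 8f 4e
[1] 0x1b->0x15 len=5 : 69 35 65 65 8f
[2] 0x09->0x1b len=2 : 20 bd
[3] 0x1b->0x10 len=6 : 20 bd 65 65 8f 4e
[4] 0x17->0x09 len=6 : 65 65 8f 7d 20 bd
query mem[0x16]=0x35, mem[0x18]=0x65, mem[0x17]=0x65, mem[0x0a]=0x65, mem[0x15]=0x4e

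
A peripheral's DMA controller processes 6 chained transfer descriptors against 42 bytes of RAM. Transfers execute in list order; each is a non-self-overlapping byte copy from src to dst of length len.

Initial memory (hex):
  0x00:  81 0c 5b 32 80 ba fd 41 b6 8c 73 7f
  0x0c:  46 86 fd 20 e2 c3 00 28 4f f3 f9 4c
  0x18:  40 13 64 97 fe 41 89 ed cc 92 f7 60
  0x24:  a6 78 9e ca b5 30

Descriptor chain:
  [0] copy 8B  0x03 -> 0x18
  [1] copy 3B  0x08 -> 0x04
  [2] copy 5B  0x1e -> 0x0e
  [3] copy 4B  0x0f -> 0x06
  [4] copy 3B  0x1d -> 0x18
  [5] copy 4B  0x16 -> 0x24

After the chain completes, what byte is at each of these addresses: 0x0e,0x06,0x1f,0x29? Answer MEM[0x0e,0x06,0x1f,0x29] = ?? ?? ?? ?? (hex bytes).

MEM[0x0e,0x06,0x1f,0x29] = 8c 73 73 30

  after D0: wrote 8B at 0x18 = 3280bafd41b68c73
  after D1: wrote 3B at 0x04 = b68c73
  after D2: wrote 5B at 0x0e = 8c73cc92f7
  after D3: wrote 4B at 0x06 = 73cc92f7
  after D4: wrote 3B at 0x18 = b68c73
  after D5: wrote 4B at 0x24 = f94cb68c
query mem[0x0e]=0x8c, mem[0x06]=0x73, mem[0x1f]=0x73, mem[0x29]=0x30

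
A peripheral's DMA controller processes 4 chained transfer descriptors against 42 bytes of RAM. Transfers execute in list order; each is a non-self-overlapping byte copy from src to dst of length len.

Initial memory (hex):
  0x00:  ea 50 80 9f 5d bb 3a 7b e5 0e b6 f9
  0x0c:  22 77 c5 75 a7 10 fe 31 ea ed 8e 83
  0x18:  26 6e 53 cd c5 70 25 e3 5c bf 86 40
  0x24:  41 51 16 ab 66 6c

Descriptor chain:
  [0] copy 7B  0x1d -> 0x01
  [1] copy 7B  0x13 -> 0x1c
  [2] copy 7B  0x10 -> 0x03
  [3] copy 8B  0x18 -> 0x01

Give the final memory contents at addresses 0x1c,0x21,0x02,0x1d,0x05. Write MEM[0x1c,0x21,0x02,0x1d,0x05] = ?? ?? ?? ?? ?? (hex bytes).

MEM[0x1c,0x21,0x02,0x1d,0x05] = 31 26 6e ea 31

#0 dst[0x01+7] := {0x70,0x25,0xe3,0x5c,0xbf,0x86,0x40}
#1 dst[0x1c+7] := {0x31,0xea,0xed,0x8e,0x83,0x26,0x6e}
#2 dst[0x03+7] := {0xa7,0x10,0xfe,0x31,0xea,0xed,0x8e}
#3 dst[0x01+8] := {0x26,0x6e,0x53,0xcd,0x31,0xea,0xed,0x8e}
query mem[0x1c]=0x31, mem[0x21]=0x26, mem[0x02]=0x6e, mem[0x1d]=0xea, mem[0x05]=0x31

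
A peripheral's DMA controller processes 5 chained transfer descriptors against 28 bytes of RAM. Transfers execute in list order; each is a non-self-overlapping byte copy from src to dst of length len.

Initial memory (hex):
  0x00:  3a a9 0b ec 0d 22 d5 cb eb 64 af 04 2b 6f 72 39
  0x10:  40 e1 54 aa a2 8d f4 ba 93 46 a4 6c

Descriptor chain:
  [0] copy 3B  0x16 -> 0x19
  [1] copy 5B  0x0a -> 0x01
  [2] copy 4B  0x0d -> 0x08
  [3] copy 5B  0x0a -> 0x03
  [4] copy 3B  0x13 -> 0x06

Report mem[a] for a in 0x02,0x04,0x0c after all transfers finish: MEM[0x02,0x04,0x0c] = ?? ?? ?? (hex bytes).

  after D0: wrote 3B at 0x19 = f4ba93
  after D1: wrote 5B at 0x01 = af042b6f72
  after D2: wrote 4B at 0x08 = 6f723940
  after D3: wrote 5B at 0x03 = 39402b6f72
  after D4: wrote 3B at 0x06 = aaa28d
query mem[0x02]=0x04, mem[0x04]=0x40, mem[0x0c]=0x2b

MEM[0x02,0x04,0x0c] = 04 40 2b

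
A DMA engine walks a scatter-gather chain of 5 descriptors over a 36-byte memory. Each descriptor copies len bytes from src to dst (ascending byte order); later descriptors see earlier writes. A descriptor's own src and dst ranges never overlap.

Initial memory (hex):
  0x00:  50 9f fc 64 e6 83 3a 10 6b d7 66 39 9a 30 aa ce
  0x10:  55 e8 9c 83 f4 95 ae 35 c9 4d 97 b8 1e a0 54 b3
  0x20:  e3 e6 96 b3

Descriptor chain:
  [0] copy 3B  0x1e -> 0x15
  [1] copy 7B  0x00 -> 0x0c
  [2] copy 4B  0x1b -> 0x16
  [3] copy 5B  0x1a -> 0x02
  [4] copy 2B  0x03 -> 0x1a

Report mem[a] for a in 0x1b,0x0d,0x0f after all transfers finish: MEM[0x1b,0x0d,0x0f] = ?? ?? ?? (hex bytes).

MEM[0x1b,0x0d,0x0f] = 1e 9f 64

  after D0: wrote 3B at 0x15 = 54b3e3
  after D1: wrote 7B at 0x0c = 509ffc64e6833a
  after D2: wrote 4B at 0x16 = b81ea054
  after D3: wrote 5B at 0x02 = 97b81ea054
  after D4: wrote 2B at 0x1a = b81e
query mem[0x1b]=0x1e, mem[0x0d]=0x9f, mem[0x0f]=0x64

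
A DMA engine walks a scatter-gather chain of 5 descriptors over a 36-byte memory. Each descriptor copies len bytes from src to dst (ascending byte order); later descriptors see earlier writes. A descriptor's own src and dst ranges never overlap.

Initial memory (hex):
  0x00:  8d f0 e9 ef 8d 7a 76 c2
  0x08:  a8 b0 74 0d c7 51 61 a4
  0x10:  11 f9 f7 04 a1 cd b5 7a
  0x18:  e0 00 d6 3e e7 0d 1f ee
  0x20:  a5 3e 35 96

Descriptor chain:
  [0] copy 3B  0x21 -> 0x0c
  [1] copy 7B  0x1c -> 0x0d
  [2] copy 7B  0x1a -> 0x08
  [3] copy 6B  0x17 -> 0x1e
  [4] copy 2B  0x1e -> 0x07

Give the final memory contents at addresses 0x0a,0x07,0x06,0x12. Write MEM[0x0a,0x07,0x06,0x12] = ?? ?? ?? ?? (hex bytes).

D0: mem[0x0c..0x0e] <- [3e 35 96]
D1: mem[0x0d..0x13] <- [e7 0d 1f ee a5 3e 35]
D2: mem[0x08..0x0e] <- [d6 3e e7 0d 1f ee a5]
D3: mem[0x1e..0x23] <- [7a e0 00 d6 3e e7]
D4: mem[0x07..0x08] <- [7a e0]
query mem[0x0a]=0xe7, mem[0x07]=0x7a, mem[0x06]=0x76, mem[0x12]=0x3e

MEM[0x0a,0x07,0x06,0x12] = e7 7a 76 3e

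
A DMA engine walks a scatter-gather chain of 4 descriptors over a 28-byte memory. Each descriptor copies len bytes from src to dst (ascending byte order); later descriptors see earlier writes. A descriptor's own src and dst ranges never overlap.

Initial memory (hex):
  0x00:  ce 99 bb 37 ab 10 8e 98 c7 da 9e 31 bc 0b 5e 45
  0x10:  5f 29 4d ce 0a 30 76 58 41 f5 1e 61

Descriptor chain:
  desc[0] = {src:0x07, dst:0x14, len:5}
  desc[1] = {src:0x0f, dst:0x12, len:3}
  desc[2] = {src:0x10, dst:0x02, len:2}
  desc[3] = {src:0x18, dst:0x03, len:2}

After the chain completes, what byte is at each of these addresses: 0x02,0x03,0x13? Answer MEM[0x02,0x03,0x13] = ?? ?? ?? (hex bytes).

  after D0: wrote 5B at 0x14 = 98c7da9e31
  after D1: wrote 3B at 0x12 = 455f29
  after D2: wrote 2B at 0x02 = 5f29
  after D3: wrote 2B at 0x03 = 31f5
query mem[0x02]=0x5f, mem[0x03]=0x31, mem[0x13]=0x5f

MEM[0x02,0x03,0x13] = 5f 31 5f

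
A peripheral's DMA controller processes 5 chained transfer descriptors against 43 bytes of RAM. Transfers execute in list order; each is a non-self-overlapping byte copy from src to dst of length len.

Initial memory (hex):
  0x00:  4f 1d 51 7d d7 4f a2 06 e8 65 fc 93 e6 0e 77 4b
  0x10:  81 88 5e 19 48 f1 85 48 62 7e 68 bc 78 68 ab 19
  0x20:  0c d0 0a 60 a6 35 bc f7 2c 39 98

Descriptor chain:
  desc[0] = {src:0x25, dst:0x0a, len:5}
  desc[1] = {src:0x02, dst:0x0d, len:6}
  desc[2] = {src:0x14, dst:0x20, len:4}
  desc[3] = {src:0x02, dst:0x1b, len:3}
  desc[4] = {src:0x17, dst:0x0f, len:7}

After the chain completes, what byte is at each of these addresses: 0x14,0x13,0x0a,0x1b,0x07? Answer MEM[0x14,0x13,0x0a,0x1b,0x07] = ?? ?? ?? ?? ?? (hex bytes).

MEM[0x14,0x13,0x0a,0x1b,0x07] = 7d 51 35 51 06

  after D0: wrote 5B at 0x0a = 35bcf72c39
  after D1: wrote 6B at 0x0d = 517dd74fa206
  after D2: wrote 4B at 0x20 = 48f18548
  after D3: wrote 3B at 0x1b = 517dd7
  after D4: wrote 7B at 0x0f = 48627e68517dd7
query mem[0x14]=0x7d, mem[0x13]=0x51, mem[0x0a]=0x35, mem[0x1b]=0x51, mem[0x07]=0x06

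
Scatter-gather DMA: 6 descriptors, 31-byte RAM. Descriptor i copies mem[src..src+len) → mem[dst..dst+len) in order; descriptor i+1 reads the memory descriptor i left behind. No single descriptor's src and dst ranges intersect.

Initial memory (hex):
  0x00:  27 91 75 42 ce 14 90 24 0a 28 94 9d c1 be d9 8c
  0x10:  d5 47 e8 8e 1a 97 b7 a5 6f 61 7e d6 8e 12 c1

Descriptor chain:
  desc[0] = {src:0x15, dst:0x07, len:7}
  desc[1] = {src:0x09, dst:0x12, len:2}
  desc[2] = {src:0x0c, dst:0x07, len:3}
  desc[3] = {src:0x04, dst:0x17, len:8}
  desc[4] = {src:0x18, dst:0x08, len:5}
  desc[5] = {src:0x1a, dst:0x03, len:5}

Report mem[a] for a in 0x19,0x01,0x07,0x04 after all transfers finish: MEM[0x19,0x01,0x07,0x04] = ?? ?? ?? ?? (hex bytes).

MEM[0x19,0x01,0x07,0x04] = 90 91 61 d6

D0: mem[0x07..0x0d] <- [97 b7 a5 6f 61 7e d6]
D1: mem[0x12..0x13] <- [a5 6f]
D2: mem[0x07..0x09] <- [7e d6 d9]
D3: mem[0x17..0x1e] <- [ce 14 90 7e d6 d9 6f 61]
D4: mem[0x08..0x0c] <- [14 90 7e d6 d9]
D5: mem[0x03..0x07] <- [7e d6 d9 6f 61]
query mem[0x19]=0x90, mem[0x01]=0x91, mem[0x07]=0x61, mem[0x04]=0xd6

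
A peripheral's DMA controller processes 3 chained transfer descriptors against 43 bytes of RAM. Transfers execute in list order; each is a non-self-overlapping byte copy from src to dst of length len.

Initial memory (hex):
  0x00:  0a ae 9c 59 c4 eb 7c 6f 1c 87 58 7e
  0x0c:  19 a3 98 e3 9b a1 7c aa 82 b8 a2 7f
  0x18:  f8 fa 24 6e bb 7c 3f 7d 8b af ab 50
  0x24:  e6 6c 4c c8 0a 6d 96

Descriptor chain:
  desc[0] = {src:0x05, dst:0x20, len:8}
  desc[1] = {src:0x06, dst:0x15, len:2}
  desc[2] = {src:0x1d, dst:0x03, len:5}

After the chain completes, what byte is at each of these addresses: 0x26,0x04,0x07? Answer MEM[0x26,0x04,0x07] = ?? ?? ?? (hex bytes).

MEM[0x26,0x04,0x07] = 7e 3f 7c

D0: mem[0x20..0x27] <- [eb 7c 6f 1c 87 58 7e 19]
D1: mem[0x15..0x16] <- [7c 6f]
D2: mem[0x03..0x07] <- [7c 3f 7d eb 7c]
query mem[0x26]=0x7e, mem[0x04]=0x3f, mem[0x07]=0x7c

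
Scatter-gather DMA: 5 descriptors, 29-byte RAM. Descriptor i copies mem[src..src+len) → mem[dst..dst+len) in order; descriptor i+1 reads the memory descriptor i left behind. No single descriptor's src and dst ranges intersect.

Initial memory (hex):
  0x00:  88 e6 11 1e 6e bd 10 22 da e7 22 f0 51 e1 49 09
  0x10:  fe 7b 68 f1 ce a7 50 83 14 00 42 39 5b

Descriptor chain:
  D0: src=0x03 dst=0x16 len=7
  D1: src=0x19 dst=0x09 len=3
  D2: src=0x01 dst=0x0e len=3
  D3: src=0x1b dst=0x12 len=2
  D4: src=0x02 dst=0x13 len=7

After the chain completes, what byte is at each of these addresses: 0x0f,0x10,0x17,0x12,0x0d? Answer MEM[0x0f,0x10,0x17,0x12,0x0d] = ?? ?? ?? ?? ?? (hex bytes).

MEM[0x0f,0x10,0x17,0x12,0x0d] = 11 1e 10 da e1

#0 dst[0x16+7] := {0x1e,0x6e,0xbd,0x10,0x22,0xda,0xe7}
#1 dst[0x09+3] := {0x10,0x22,0xda}
#2 dst[0x0e+3] := {0xe6,0x11,0x1e}
#3 dst[0x12+2] := {0xda,0xe7}
#4 dst[0x13+7] := {0x11,0x1e,0x6e,0xbd,0x10,0x22,0xda}
query mem[0x0f]=0x11, mem[0x10]=0x1e, mem[0x17]=0x10, mem[0x12]=0xda, mem[0x0d]=0xe1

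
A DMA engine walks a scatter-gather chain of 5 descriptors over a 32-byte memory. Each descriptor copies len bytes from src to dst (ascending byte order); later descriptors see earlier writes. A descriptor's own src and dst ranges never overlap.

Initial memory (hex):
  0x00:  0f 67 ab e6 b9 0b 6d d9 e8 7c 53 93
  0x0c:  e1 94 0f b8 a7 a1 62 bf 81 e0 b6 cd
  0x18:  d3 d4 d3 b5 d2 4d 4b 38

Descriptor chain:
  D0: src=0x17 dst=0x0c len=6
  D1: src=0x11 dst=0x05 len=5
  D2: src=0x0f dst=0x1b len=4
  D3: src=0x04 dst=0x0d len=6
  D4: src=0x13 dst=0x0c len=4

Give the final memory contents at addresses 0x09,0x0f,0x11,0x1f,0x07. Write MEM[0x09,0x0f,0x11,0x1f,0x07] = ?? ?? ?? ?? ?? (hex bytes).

#0 dst[0x0c+6] := {0xcd,0xd3,0xd4,0xd3,0xb5,0xd2}
#1 dst[0x05+5] := {0xd2,0x62,0xbf,0x81,0xe0}
#2 dst[0x1b+4] := {0xd3,0xb5,0xd2,0x62}
#3 dst[0x0d+6] := {0xb9,0xd2,0x62,0xbf,0x81,0xe0}
#4 dst[0x0c+4] := {0xbf,0x81,0xe0,0xb6}
query mem[0x09]=0xe0, mem[0x0f]=0xb6, mem[0x11]=0x81, mem[0x1f]=0x38, mem[0x07]=0xbf

MEM[0x09,0x0f,0x11,0x1f,0x07] = e0 b6 81 38 bf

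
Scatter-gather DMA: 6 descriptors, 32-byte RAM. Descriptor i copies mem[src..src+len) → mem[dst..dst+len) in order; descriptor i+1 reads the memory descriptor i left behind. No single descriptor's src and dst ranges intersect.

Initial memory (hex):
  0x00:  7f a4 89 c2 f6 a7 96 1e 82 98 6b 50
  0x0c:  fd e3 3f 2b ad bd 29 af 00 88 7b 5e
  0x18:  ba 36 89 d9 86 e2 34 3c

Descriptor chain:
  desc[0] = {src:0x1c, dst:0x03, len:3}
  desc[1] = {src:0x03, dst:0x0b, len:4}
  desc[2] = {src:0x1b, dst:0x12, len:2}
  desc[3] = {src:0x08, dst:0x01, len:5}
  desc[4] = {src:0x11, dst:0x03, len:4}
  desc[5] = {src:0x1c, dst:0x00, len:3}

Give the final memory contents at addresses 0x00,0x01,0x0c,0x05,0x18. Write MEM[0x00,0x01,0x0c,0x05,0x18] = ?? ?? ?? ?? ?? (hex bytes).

#0 dst[0x03+3] := {0x86,0xe2,0x34}
#1 dst[0x0b+4] := {0x86,0xe2,0x34,0x96}
#2 dst[0x12+2] := {0xd9,0x86}
#3 dst[0x01+5] := {0x82,0x98,0x6b,0x86,0xe2}
#4 dst[0x03+4] := {0xbd,0xd9,0x86,0x00}
#5 dst[0x00+3] := {0x86,0xe2,0x34}
query mem[0x00]=0x86, mem[0x01]=0xe2, mem[0x0c]=0xe2, mem[0x05]=0x86, mem[0x18]=0xba

MEM[0x00,0x01,0x0c,0x05,0x18] = 86 e2 e2 86 ba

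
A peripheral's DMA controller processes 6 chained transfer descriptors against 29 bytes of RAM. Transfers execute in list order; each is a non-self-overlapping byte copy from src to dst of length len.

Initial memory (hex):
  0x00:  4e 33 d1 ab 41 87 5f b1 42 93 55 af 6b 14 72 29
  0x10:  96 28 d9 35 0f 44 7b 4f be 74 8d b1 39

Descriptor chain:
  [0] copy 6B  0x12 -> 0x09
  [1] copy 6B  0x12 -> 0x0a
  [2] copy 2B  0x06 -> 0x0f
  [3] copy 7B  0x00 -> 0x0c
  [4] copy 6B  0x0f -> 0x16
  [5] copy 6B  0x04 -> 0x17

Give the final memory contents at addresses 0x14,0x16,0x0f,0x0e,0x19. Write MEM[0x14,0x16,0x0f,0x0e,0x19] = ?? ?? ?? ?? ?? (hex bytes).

[0] 0x12->0x09 len=6 : d9 35 0f 44 7b 4f
[1] 0x12->0x0a len=6 : d9 35 0f 44 7b 4f
[2] 0x06->0x0f len=2 : 5f b1
[3] 0x00->0x0c len=7 : 4e 33 d1 ab 41 87 5f
[4] 0x0f->0x16 len=6 : ab 41 87 5f 35 0f
[5] 0x04->0x17 len=6 : 41 87 5f b1 42 d9
query mem[0x14]=0x0f, mem[0x16]=0xab, mem[0x0f]=0xab, mem[0x0e]=0xd1, mem[0x19]=0x5f

MEM[0x14,0x16,0x0f,0x0e,0x19] = 0f ab ab d1 5f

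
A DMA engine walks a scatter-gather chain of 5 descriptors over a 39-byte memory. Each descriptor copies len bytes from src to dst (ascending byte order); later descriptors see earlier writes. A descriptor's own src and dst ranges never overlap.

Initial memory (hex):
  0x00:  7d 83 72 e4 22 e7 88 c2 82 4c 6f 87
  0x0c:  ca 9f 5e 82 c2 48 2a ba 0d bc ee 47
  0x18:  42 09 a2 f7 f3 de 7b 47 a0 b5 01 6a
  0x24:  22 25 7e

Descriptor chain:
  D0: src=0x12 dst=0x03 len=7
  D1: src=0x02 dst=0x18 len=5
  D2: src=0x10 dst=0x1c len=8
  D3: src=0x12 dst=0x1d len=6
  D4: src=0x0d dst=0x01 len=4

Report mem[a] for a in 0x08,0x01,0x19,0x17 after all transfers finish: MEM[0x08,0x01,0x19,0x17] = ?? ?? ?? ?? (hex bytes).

[0] 0x12->0x03 len=7 : 2a ba 0d bc ee 47 42
[1] 0x02->0x18 len=5 : 72 2a ba 0d bc
[2] 0x10->0x1c len=8 : c2 48 2a ba 0d bc ee 47
[3] 0x12->0x1d len=6 : 2a ba 0d bc ee 47
[4] 0x0d->0x01 len=4 : 9f 5e 82 c2
query mem[0x08]=0x47, mem[0x01]=0x9f, mem[0x19]=0x2a, mem[0x17]=0x47

MEM[0x08,0x01,0x19,0x17] = 47 9f 2a 47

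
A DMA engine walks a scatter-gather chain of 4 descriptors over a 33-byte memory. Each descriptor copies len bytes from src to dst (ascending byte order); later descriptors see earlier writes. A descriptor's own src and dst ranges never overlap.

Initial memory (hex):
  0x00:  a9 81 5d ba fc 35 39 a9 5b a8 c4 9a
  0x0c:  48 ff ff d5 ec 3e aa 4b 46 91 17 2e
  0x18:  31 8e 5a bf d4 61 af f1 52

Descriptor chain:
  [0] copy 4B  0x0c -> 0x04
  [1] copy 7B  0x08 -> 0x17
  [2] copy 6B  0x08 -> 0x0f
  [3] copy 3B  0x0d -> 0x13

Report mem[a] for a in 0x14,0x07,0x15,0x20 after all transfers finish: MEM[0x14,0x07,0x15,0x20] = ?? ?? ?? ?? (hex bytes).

#0 dst[0x04+4] := {0x48,0xff,0xff,0xd5}
#1 dst[0x17+7] := {0x5b,0xa8,0xc4,0x9a,0x48,0xff,0xff}
#2 dst[0x0f+6] := {0x5b,0xa8,0xc4,0x9a,0x48,0xff}
#3 dst[0x13+3] := {0xff,0xff,0x5b}
query mem[0x14]=0xff, mem[0x07]=0xd5, mem[0x15]=0x5b, mem[0x20]=0x52

MEM[0x14,0x07,0x15,0x20] = ff d5 5b 52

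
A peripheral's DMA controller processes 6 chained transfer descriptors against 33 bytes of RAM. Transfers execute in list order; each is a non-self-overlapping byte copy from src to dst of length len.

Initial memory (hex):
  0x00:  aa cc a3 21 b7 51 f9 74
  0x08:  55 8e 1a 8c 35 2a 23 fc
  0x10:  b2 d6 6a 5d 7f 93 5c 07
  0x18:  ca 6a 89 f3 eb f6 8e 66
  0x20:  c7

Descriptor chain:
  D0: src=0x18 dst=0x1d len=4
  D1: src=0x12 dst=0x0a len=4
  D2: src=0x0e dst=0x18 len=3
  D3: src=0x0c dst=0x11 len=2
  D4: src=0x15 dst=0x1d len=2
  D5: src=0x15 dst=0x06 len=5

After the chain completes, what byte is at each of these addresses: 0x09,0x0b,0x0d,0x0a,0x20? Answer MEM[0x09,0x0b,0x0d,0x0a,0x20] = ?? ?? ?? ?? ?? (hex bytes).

#0 dst[0x1d+4] := {0xca,0x6a,0x89,0xf3}
#1 dst[0x0a+4] := {0x6a,0x5d,0x7f,0x93}
#2 dst[0x18+3] := {0x23,0xfc,0xb2}
#3 dst[0x11+2] := {0x7f,0x93}
#4 dst[0x1d+2] := {0x93,0x5c}
#5 dst[0x06+5] := {0x93,0x5c,0x07,0x23,0xfc}
query mem[0x09]=0x23, mem[0x0b]=0x5d, mem[0x0d]=0x93, mem[0x0a]=0xfc, mem[0x20]=0xf3

MEM[0x09,0x0b,0x0d,0x0a,0x20] = 23 5d 93 fc f3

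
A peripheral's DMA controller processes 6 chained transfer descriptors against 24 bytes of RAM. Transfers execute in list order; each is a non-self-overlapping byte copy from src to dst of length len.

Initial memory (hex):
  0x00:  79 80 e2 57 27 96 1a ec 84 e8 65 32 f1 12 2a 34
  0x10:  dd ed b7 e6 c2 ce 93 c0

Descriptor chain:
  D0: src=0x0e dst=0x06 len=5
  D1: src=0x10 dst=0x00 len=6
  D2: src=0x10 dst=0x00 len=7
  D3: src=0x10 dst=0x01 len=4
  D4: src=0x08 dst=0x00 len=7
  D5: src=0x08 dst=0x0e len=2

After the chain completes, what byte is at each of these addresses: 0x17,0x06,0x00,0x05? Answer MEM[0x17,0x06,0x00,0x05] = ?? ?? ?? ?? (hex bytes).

[0] 0x0e->0x06 len=5 : 2a 34 dd ed b7
[1] 0x10->0x00 len=6 : dd ed b7 e6 c2 ce
[2] 0x10->0x00 len=7 : dd ed b7 e6 c2 ce 93
[3] 0x10->0x01 len=4 : dd ed b7 e6
[4] 0x08->0x00 len=7 : dd ed b7 32 f1 12 2a
[5] 0x08->0x0e len=2 : dd ed
query mem[0x17]=0xc0, mem[0x06]=0x2a, mem[0x00]=0xdd, mem[0x05]=0x12

MEM[0x17,0x06,0x00,0x05] = c0 2a dd 12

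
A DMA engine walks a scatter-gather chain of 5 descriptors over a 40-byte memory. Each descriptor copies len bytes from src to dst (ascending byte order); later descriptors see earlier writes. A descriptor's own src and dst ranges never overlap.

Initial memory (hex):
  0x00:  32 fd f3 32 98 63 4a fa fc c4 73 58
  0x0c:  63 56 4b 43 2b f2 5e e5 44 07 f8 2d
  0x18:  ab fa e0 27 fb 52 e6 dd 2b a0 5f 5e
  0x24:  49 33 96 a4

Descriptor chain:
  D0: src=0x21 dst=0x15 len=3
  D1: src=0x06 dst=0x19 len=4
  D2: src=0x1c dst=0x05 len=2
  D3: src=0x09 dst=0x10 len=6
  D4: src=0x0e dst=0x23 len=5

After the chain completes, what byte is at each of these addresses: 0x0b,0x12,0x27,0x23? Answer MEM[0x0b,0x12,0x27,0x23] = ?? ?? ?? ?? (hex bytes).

MEM[0x0b,0x12,0x27,0x23] = 58 58 58 4b

D0: mem[0x15..0x17] <- [a0 5f 5e]
D1: mem[0x19..0x1c] <- [4a fa fc c4]
D2: mem[0x05..0x06] <- [c4 52]
D3: mem[0x10..0x15] <- [c4 73 58 63 56 4b]
D4: mem[0x23..0x27] <- [4b 43 c4 73 58]
query mem[0x0b]=0x58, mem[0x12]=0x58, mem[0x27]=0x58, mem[0x23]=0x4b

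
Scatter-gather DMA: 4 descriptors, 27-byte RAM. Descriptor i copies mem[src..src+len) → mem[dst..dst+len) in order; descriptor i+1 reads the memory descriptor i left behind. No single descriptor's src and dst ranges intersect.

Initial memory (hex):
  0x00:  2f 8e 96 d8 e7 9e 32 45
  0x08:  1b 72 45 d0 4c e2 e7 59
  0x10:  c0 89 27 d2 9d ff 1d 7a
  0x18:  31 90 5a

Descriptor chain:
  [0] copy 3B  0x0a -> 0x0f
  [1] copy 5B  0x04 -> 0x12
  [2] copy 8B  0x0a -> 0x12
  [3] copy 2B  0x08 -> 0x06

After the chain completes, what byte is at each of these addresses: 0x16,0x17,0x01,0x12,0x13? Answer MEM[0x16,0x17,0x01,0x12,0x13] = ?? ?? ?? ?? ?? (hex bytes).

MEM[0x16,0x17,0x01,0x12,0x13] = e7 45 8e 45 d0

#0 dst[0x0f+3] := {0x45,0xd0,0x4c}
#1 dst[0x12+5] := {0xe7,0x9e,0x32,0x45,0x1b}
#2 dst[0x12+8] := {0x45,0xd0,0x4c,0xe2,0xe7,0x45,0xd0,0x4c}
#3 dst[0x06+2] := {0x1b,0x72}
query mem[0x16]=0xe7, mem[0x17]=0x45, mem[0x01]=0x8e, mem[0x12]=0x45, mem[0x13]=0xd0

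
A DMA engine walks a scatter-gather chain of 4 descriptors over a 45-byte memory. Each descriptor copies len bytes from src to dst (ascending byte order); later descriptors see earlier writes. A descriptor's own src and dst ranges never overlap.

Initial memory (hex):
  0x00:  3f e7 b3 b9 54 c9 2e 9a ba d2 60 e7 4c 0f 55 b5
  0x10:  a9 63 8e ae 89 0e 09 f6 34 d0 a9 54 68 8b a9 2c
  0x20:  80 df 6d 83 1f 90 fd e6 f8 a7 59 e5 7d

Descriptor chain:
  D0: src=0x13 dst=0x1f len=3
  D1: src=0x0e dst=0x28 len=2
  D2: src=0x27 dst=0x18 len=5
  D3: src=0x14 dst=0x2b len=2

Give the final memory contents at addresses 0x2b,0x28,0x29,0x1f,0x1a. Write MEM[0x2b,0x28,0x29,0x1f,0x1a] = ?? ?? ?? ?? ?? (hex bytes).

[0] 0x13->0x1f len=3 : ae 89 0e
[1] 0x0e->0x28 len=2 : 55 b5
[2] 0x27->0x18 len=5 : e6 55 b5 59 e5
[3] 0x14->0x2b len=2 : 89 0e
query mem[0x2b]=0x89, mem[0x28]=0x55, mem[0x29]=0xb5, mem[0x1f]=0xae, mem[0x1a]=0xb5

MEM[0x2b,0x28,0x29,0x1f,0x1a] = 89 55 b5 ae b5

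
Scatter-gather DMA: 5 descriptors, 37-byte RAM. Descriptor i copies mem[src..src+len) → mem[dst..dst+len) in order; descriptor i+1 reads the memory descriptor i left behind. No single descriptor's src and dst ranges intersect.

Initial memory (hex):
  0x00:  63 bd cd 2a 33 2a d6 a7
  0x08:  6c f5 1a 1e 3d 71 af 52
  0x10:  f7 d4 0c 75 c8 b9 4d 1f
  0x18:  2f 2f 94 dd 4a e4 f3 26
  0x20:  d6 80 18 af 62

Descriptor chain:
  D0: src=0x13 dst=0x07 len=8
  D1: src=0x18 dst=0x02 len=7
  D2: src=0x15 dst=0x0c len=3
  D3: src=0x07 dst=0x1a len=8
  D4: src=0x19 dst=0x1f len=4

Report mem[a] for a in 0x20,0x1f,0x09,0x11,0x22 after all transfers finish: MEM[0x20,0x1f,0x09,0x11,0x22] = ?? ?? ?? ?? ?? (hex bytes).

D0: mem[0x07..0x0e] <- [75 c8 b9 4d 1f 2f 2f 94]
D1: mem[0x02..0x08] <- [2f 2f 94 dd 4a e4 f3]
D2: mem[0x0c..0x0e] <- [b9 4d 1f]
D3: mem[0x1a..0x21] <- [e4 f3 b9 4d 1f b9 4d 1f]
D4: mem[0x1f..0x22] <- [2f e4 f3 b9]
query mem[0x20]=0xe4, mem[0x1f]=0x2f, mem[0x09]=0xb9, mem[0x11]=0xd4, mem[0x22]=0xb9

MEM[0x20,0x1f,0x09,0x11,0x22] = e4 2f b9 d4 b9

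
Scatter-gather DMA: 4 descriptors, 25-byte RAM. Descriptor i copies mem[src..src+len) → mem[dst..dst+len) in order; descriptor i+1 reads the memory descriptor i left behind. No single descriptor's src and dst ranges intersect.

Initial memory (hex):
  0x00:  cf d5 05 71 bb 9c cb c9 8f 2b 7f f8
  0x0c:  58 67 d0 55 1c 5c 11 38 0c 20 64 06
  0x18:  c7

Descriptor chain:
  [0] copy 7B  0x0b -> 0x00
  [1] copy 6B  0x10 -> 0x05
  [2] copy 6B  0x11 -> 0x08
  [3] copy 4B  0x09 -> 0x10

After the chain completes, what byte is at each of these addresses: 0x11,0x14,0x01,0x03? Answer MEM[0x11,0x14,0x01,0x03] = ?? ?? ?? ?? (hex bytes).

MEM[0x11,0x14,0x01,0x03] = 38 0c 58 d0

D0: mem[0x00..0x06] <- [f8 58 67 d0 55 1c 5c]
D1: mem[0x05..0x0a] <- [1c 5c 11 38 0c 20]
D2: mem[0x08..0x0d] <- [5c 11 38 0c 20 64]
D3: mem[0x10..0x13] <- [11 38 0c 20]
query mem[0x11]=0x38, mem[0x14]=0x0c, mem[0x01]=0x58, mem[0x03]=0xd0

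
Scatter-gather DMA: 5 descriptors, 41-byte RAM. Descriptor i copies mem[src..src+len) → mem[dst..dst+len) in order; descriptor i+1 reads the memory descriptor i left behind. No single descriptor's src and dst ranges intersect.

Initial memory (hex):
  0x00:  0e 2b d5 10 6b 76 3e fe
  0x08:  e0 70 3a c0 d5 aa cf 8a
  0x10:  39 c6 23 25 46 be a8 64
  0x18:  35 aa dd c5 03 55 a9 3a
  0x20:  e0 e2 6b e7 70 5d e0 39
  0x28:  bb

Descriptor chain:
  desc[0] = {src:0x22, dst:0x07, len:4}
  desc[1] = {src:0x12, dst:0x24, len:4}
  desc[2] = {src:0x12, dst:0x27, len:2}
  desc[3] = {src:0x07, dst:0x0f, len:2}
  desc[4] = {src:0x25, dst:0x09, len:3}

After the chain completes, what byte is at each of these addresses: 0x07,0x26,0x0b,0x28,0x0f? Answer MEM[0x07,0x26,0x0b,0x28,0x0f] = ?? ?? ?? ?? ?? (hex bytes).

[0] 0x22->0x07 len=4 : 6b e7 70 5d
[1] 0x12->0x24 len=4 : 23 25 46 be
[2] 0x12->0x27 len=2 : 23 25
[3] 0x07->0x0f len=2 : 6b e7
[4] 0x25->0x09 len=3 : 25 46 23
query mem[0x07]=0x6b, mem[0x26]=0x46, mem[0x0b]=0x23, mem[0x28]=0x25, mem[0x0f]=0x6b

MEM[0x07,0x26,0x0b,0x28,0x0f] = 6b 46 23 25 6b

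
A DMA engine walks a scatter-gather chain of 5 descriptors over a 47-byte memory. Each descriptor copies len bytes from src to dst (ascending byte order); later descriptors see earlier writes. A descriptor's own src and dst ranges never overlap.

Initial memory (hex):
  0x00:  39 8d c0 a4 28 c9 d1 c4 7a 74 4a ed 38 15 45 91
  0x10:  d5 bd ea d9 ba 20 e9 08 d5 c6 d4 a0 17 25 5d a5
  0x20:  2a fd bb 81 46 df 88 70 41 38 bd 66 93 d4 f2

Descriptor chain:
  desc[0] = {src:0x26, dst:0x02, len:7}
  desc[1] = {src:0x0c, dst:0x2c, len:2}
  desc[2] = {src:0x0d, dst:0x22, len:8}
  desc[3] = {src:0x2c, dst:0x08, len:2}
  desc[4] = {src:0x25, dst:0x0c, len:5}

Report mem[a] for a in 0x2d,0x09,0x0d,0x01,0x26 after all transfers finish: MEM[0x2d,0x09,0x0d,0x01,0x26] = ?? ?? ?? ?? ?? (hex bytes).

MEM[0x2d,0x09,0x0d,0x01,0x26] = 15 15 bd 8d bd

D0: mem[0x02..0x08] <- [88 70 41 38 bd 66 93]
D1: mem[0x2c..0x2d] <- [38 15]
D2: mem[0x22..0x29] <- [15 45 91 d5 bd ea d9 ba]
D3: mem[0x08..0x09] <- [38 15]
D4: mem[0x0c..0x10] <- [d5 bd ea d9 ba]
query mem[0x2d]=0x15, mem[0x09]=0x15, mem[0x0d]=0xbd, mem[0x01]=0x8d, mem[0x26]=0xbd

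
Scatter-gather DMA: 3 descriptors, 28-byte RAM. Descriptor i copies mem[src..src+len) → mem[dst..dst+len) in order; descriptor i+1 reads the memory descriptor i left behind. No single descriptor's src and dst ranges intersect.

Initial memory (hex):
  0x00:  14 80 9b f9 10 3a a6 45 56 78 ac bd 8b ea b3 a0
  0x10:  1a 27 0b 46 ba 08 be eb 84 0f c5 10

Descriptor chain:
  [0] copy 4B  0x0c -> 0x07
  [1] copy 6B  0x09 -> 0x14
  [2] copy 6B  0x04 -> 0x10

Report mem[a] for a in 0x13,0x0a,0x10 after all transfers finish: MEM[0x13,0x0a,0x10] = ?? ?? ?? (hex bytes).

MEM[0x13,0x0a,0x10] = 8b a0 10

  after D0: wrote 4B at 0x07 = 8beab3a0
  after D1: wrote 6B at 0x14 = b3a0bd8beab3
  after D2: wrote 6B at 0x10 = 103aa68beab3
query mem[0x13]=0x8b, mem[0x0a]=0xa0, mem[0x10]=0x10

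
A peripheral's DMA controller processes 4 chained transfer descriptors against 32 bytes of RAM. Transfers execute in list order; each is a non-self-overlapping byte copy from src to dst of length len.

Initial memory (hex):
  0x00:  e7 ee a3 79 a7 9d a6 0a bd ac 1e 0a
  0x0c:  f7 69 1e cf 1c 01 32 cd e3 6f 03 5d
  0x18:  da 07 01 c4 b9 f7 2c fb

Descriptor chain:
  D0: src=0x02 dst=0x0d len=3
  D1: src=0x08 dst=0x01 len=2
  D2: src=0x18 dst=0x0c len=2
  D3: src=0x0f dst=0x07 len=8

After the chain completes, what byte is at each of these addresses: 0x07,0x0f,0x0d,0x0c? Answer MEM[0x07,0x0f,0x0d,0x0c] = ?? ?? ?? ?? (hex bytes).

MEM[0x07,0x0f,0x0d,0x0c] = a7 a7 6f e3

#0 dst[0x0d+3] := {0xa3,0x79,0xa7}
#1 dst[0x01+2] := {0xbd,0xac}
#2 dst[0x0c+2] := {0xda,0x07}
#3 dst[0x07+8] := {0xa7,0x1c,0x01,0x32,0xcd,0xe3,0x6f,0x03}
query mem[0x07]=0xa7, mem[0x0f]=0xa7, mem[0x0d]=0x6f, mem[0x0c]=0xe3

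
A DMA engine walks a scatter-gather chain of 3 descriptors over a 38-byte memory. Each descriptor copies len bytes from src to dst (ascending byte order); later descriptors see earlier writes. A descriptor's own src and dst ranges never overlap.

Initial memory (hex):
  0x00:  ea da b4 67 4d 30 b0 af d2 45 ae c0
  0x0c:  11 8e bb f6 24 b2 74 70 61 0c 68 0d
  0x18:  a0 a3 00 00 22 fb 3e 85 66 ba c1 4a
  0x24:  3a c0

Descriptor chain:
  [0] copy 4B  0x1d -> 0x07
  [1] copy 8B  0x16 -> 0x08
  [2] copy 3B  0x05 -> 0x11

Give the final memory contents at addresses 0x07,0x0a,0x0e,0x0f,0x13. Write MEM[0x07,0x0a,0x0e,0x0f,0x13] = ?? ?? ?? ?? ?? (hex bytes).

D0: mem[0x07..0x0a] <- [fb 3e 85 66]
D1: mem[0x08..0x0f] <- [68 0d a0 a3 00 00 22 fb]
D2: mem[0x11..0x13] <- [30 b0 fb]
query mem[0x07]=0xfb, mem[0x0a]=0xa0, mem[0x0e]=0x22, mem[0x0f]=0xfb, mem[0x13]=0xfb

MEM[0x07,0x0a,0x0e,0x0f,0x13] = fb a0 22 fb fb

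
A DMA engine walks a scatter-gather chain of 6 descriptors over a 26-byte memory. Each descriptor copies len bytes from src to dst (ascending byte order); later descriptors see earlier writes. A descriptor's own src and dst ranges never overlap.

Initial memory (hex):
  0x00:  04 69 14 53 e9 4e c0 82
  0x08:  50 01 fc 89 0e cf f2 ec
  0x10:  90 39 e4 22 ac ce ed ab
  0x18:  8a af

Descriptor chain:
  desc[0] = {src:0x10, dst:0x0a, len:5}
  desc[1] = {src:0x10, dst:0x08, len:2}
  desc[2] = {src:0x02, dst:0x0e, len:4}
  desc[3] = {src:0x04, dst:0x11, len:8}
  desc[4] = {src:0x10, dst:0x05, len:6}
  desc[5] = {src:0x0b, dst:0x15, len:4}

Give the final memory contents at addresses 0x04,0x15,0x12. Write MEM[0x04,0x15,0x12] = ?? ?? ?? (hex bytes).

D0: mem[0x0a..0x0e] <- [90 39 e4 22 ac]
D1: mem[0x08..0x09] <- [90 39]
D2: mem[0x0e..0x11] <- [14 53 e9 4e]
D3: mem[0x11..0x18] <- [e9 4e c0 82 90 39 90 39]
D4: mem[0x05..0x0a] <- [e9 e9 4e c0 82 90]
D5: mem[0x15..0x18] <- [39 e4 22 14]
query mem[0x04]=0xe9, mem[0x15]=0x39, mem[0x12]=0x4e

MEM[0x04,0x15,0x12] = e9 39 4e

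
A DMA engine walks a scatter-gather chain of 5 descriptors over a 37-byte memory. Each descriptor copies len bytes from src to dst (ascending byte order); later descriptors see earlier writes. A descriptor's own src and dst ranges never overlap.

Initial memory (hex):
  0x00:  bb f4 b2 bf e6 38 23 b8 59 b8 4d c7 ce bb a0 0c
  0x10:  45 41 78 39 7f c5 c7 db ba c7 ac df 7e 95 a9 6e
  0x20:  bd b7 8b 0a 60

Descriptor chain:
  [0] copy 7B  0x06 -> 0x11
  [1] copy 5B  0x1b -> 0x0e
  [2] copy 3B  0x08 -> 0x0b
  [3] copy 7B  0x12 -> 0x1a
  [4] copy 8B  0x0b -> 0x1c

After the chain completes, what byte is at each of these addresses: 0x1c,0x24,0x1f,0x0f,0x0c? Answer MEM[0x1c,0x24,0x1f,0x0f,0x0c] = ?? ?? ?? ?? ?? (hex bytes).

D0: mem[0x11..0x17] <- [23 b8 59 b8 4d c7 ce]
D1: mem[0x0e..0x12] <- [df 7e 95 a9 6e]
D2: mem[0x0b..0x0d] <- [59 b8 4d]
D3: mem[0x1a..0x20] <- [6e 59 b8 4d c7 ce ba]
D4: mem[0x1c..0x23] <- [59 b8 4d df 7e 95 a9 6e]
query mem[0x1c]=0x59, mem[0x24]=0x60, mem[0x1f]=0xdf, mem[0x0f]=0x7e, mem[0x0c]=0xb8

MEM[0x1c,0x24,0x1f,0x0f,0x0c] = 59 60 df 7e b8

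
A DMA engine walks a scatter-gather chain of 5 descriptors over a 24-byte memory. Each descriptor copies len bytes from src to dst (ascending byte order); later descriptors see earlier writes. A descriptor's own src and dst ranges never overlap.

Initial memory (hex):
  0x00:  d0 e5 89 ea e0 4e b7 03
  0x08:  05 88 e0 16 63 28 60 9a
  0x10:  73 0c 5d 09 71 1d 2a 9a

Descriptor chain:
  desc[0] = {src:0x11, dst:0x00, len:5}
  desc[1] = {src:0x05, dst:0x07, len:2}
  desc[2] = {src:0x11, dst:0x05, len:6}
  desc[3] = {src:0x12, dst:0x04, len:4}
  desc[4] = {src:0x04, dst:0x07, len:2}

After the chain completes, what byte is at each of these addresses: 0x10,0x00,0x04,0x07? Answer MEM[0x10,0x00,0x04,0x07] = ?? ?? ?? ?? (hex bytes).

D0: mem[0x00..0x04] <- [0c 5d 09 71 1d]
D1: mem[0x07..0x08] <- [4e b7]
D2: mem[0x05..0x0a] <- [0c 5d 09 71 1d 2a]
D3: mem[0x04..0x07] <- [5d 09 71 1d]
D4: mem[0x07..0x08] <- [5d 09]
query mem[0x10]=0x73, mem[0x00]=0x0c, mem[0x04]=0x5d, mem[0x07]=0x5d

MEM[0x10,0x00,0x04,0x07] = 73 0c 5d 5d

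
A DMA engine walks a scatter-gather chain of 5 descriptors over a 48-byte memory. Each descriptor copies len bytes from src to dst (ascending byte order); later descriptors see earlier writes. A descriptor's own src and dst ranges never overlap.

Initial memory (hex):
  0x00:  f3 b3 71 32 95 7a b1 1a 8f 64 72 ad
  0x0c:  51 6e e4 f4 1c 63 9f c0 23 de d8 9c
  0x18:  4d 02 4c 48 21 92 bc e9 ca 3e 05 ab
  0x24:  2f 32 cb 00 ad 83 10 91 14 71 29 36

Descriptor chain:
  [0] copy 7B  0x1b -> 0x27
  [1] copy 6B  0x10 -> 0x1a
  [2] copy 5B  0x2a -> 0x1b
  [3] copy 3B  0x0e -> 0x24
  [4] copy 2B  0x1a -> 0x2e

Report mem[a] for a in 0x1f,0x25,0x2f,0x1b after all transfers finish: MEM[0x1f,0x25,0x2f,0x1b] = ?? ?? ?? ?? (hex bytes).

MEM[0x1f,0x25,0x2f,0x1b] = 29 f4 bc bc

D0: mem[0x27..0x2d] <- [48 21 92 bc e9 ca 3e]
D1: mem[0x1a..0x1f] <- [1c 63 9f c0 23 de]
D2: mem[0x1b..0x1f] <- [bc e9 ca 3e 29]
D3: mem[0x24..0x26] <- [e4 f4 1c]
D4: mem[0x2e..0x2f] <- [1c bc]
query mem[0x1f]=0x29, mem[0x25]=0xf4, mem[0x2f]=0xbc, mem[0x1b]=0xbc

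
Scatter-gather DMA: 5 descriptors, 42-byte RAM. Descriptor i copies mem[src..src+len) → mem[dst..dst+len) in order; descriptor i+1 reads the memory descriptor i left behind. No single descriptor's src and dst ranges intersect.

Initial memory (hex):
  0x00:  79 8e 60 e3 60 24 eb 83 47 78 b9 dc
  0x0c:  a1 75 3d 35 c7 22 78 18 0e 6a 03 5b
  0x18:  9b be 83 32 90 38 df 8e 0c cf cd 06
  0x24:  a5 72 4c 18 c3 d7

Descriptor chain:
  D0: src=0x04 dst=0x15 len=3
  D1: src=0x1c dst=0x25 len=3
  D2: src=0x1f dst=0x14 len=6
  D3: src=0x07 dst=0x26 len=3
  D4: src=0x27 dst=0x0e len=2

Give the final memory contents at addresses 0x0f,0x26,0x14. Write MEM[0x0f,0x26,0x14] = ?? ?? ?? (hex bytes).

MEM[0x0f,0x26,0x14] = 78 83 8e

[0] 0x04->0x15 len=3 : 60 24 eb
[1] 0x1c->0x25 len=3 : 90 38 df
[2] 0x1f->0x14 len=6 : 8e 0c cf cd 06 a5
[3] 0x07->0x26 len=3 : 83 47 78
[4] 0x27->0x0e len=2 : 47 78
query mem[0x0f]=0x78, mem[0x26]=0x83, mem[0x14]=0x8e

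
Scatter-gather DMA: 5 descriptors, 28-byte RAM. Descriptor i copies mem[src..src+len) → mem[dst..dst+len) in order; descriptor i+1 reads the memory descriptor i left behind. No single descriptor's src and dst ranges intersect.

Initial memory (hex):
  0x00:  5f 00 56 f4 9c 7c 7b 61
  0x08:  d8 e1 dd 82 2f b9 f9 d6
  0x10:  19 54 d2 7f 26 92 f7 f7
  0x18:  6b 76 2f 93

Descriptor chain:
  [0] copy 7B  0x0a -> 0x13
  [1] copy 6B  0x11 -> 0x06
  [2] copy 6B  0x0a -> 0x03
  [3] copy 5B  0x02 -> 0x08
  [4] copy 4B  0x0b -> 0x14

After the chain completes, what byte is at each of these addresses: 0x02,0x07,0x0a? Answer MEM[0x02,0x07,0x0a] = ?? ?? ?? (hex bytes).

D0: mem[0x13..0x19] <- [dd 82 2f b9 f9 d6 19]
D1: mem[0x06..0x0b] <- [54 d2 dd 82 2f b9]
D2: mem[0x03..0x08] <- [2f b9 2f b9 f9 d6]
D3: mem[0x08..0x0c] <- [56 2f b9 2f b9]
D4: mem[0x14..0x17] <- [2f b9 b9 f9]
query mem[0x02]=0x56, mem[0x07]=0xf9, mem[0x0a]=0xb9

MEM[0x02,0x07,0x0a] = 56 f9 b9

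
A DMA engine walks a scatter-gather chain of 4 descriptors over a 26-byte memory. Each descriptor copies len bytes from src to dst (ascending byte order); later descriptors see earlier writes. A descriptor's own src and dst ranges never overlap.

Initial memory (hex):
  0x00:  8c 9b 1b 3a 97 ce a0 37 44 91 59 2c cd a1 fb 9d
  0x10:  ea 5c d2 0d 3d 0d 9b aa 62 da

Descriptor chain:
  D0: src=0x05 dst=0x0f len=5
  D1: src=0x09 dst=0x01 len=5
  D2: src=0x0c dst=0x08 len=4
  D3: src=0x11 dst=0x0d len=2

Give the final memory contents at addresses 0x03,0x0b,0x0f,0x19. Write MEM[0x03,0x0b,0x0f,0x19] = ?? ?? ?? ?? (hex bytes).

D0: mem[0x0f..0x13] <- [ce a0 37 44 91]
D1: mem[0x01..0x05] <- [91 59 2c cd a1]
D2: mem[0x08..0x0b] <- [cd a1 fb ce]
D3: mem[0x0d..0x0e] <- [37 44]
query mem[0x03]=0x2c, mem[0x0b]=0xce, mem[0x0f]=0xce, mem[0x19]=0xda

MEM[0x03,0x0b,0x0f,0x19] = 2c ce ce da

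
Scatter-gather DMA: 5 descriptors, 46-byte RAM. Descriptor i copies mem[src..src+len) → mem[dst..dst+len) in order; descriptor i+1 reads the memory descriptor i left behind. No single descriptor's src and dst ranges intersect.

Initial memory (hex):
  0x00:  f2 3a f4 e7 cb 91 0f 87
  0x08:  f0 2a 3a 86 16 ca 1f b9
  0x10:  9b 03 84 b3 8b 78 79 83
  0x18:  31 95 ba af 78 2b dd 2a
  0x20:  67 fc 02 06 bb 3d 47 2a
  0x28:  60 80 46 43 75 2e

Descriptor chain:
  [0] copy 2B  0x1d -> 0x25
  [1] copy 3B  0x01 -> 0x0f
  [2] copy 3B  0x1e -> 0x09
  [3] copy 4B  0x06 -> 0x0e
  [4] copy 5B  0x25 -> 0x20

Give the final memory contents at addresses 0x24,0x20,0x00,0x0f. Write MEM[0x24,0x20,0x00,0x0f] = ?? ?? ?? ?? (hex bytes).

MEM[0x24,0x20,0x00,0x0f] = 80 2b f2 87

[0] 0x1d->0x25 len=2 : 2b dd
[1] 0x01->0x0f len=3 : 3a f4 e7
[2] 0x1e->0x09 len=3 : dd 2a 67
[3] 0x06->0x0e len=4 : 0f 87 f0 dd
[4] 0x25->0x20 len=5 : 2b dd 2a 60 80
query mem[0x24]=0x80, mem[0x20]=0x2b, mem[0x00]=0xf2, mem[0x0f]=0x87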